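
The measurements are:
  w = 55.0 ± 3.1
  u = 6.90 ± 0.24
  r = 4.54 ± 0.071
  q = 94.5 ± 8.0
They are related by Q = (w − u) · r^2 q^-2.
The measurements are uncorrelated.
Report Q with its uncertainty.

0.111 ± 0.0204

Let h = w − u = 48.1. δh = √(δw² + δu²) = √(9.61 + 0.0576) = 3.11, so δh/h = 0.0646.
Q is then a monomial in h, r, q:
δQ/Q = √((δh/h)² + (2·δr/r)² + (-2·δq/q)²) = √(0.00418 + 0.000978 + 0.0287) = 0.184
Q = 0.111, so δQ = 0.184 × 0.111 = 0.0204.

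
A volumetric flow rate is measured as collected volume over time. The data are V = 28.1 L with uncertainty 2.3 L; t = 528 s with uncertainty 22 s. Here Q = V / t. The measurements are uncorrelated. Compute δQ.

0.00489 L/s

Products/powers → add relative errors in quadrature, weighted by exponent:
  (1·δV/V)² = (1×0.0819)² = 0.00670;  (-1·δt/t)² = (-1×0.0417)² = 0.00174
δQ/Q = √(0.00844) = 0.0918
Q = 0.0532 L/s, so δQ = 0.0918 × 0.0532 = 0.00489 L/s.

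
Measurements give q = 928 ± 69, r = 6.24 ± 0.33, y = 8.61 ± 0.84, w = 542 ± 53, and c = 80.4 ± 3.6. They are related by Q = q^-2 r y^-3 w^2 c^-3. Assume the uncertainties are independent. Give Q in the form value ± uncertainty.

(6.42 ± 2.62) × 10^-9

Each factor contributes (exponent × relative error)² to (δQ/Q)²:
  (-2·δq/q)² = (-2×0.0744)² = 0.0221;  (1·δr/r)² = (1×0.0529)² = 0.00280;  (-3·δy/y)² = (-3×0.0976)² = 0.0857;  (2·δw/w)² = (2×0.0978)² = 0.0382;  (-3·δc/c)² = (-3×0.0448)² = 0.0180
δQ/Q = √(0.167) = 0.408
Q = 6.42e-09, so δQ = 0.408 × 6.42e-09 = 2.62e-09.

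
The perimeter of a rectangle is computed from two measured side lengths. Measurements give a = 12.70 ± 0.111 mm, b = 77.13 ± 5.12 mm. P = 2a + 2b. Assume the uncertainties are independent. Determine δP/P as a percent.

P is a linear combination, so absolute uncertainties add in quadrature:
  (2·δa)² = 0.0493;  (2·δb)² = 105
δP = √(105) = 10.2 mm
P = 179.7 mm, so δP/P = 10.2/179.7 = 0.0570.

5.70%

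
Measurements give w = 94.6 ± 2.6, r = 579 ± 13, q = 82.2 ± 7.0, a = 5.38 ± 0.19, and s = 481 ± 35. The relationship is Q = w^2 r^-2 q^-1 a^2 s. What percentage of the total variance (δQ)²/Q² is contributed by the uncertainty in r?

(δQ/Q)² = (2·δw/w)² + (-2·δr/r)² + (-1·δq/q)² + (2·δa/a)² + (1·δs/s)²
  w term: (2×0.0275)² = 0.00302
  r term: (-2×0.0225)² = 0.00202
  q term: (-1×0.0852)² = 0.00725
  a term: (2×0.0353)² = 0.00499
  s term: (1×0.0728)² = 0.00529
Total = 0.0226. Share from r = 0.00202/0.0226 = 0.0893.

8.93%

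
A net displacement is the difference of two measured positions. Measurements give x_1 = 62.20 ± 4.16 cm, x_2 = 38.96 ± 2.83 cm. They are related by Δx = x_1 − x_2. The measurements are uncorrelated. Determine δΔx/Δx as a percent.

21.6%

Each term contributes (cᵢ δxᵢ)² to (δΔx)²:
  (δx_1)² = 17.3;  (δx_2)² = 8.01
δΔx = √(25.3) = 5.03 cm
Δx = 23.24 cm, so δΔx/Δx = 5.03/23.24 = 0.216.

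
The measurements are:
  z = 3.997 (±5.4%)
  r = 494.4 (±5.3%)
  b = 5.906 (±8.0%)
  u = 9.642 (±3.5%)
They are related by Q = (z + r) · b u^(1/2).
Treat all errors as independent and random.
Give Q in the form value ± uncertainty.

Let w = z + r = 498.4. δw = √(δz² + δr²) = √(0.0466 + 687) = 26.2, so δw/w = 0.0526.
Q is then a monomial in w, b, u:
δQ/Q = √((δw/w)² + (1·δb/b)² + (½·δu/u)²) = √(0.00276 + 0.00640 + 0.000306) = 0.0973
Q = 9140, so δQ = 0.0973 × 9140 = 889.

9140 ± 889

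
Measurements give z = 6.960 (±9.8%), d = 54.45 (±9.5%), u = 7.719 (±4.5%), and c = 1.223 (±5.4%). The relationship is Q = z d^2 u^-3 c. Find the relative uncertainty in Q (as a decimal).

0.259

Since Q is a product/quotient, work with relative uncertainties:
  (1·δz/z)² = (1×0.0980)² = 0.00960;  (2·δd/d)² = (2×0.0950)² = 0.0361;  (-3·δu/u)² = (-3×0.0450)² = 0.0182;  (1·δc/c)² = (1×0.0540)² = 0.00292
δQ/Q = √(0.0668) = 0.259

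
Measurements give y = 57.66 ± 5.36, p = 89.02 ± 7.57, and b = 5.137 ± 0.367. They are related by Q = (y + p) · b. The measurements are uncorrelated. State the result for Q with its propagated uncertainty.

753.5 ± 71.9

Let u = y + p = 146.7. δu = √(δy² + δp²) = √(28.7 + 57.3) = 9.28, so δu/u = 0.0632.
Q is then a monomial in u, b:
δQ/Q = √((δu/u)² + (1·δb/b)²) = √(0.00400 + 0.00510) = 0.0954
Q = 753.5, so δQ = 0.0954 × 753.5 = 71.9.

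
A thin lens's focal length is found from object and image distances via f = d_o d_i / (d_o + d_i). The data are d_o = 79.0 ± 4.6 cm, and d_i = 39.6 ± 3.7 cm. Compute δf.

∂f/∂d_o = (d_i/(d_o+d_i))² = 0.111;  ∂f/∂d_i = (d_o/(d_o+d_i))² = 0.444
δf = √((∂f/∂d_o · δd_o)² + (∂f/∂d_i · δd_i)²) = √(0.263 + 2.70) = 1.72 cm

1.72 cm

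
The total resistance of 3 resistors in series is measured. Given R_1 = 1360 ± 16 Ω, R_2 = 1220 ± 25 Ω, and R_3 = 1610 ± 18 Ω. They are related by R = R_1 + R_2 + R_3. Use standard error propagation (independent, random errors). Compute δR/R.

Each term contributes (cᵢ δxᵢ)² to (δR)²:
  (δR_1)² = 256;  (δR_2)² = 625;  (δR_3)² = 324
δR = √(1200) = 34.7 Ω
R = 4190 Ω, so δR/R = 34.7/4190 = 0.00828.

0.00828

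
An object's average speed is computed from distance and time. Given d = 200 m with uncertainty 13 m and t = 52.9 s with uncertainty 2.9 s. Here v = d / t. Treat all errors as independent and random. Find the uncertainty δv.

For a monomial v ∝ d, t^-1, fractional errors add in quadrature:
  (1·δd/d)² = (1×0.0650)² = 0.00423;  (-1·δt/t)² = (-1×0.0548)² = 0.00301
δv/v = √(0.00723) = 0.0850
v = 3.78 m/s, so δv = 0.0850 × 3.78 = 0.321 m/s.

0.321 m/s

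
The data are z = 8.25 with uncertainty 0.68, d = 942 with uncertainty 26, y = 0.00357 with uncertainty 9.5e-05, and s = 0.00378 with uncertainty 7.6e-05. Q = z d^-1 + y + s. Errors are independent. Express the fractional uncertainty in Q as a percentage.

Let p = z·d^-1 = 0.00876. δp/p = √((1·δz/z)² + (-1·δd/d)²) = √(0.00679 + 0.000762) = 0.0869, so δp = 0.000761.
Q = p + y + s: δQ = √(δp² + δy² + δs²) = √(5.8e-07 + 9.03e-09 + 5.78e-09) = 0.000771
Q = 0.0161, so δQ/Q = 0.000771/0.0161 = 0.0479.

4.79%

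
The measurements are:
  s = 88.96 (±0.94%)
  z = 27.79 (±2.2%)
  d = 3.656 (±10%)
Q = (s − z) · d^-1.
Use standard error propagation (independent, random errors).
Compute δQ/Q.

Let u = s − z = 61.17. δu = √(δs² + δz²) = √(0.699 + 0.374) = 1.04, so δu/u = 0.0169.
Q is then a monomial in u, d:
δQ/Q = √((δu/u)² + (-1·δd/d)²) = √(0.000287 + 0.0100) = 0.101

0.101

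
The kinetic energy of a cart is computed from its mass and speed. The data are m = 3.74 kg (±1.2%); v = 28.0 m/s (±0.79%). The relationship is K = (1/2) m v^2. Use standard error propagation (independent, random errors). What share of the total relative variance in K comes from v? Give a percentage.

(δK/K)² = (1·δm/m)² + (2·δv/v)²
  m term: (1×0.0120)² = 0.000144
  v term: (2×0.00790)² = 0.000250
Total = 0.000394. Share from v = 0.000250/0.000394 = 0.634.

63.4%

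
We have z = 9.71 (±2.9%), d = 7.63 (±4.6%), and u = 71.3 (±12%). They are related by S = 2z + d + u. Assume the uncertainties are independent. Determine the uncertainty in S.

Sums and differences: (δS)² = Σ (cᵢ δxᵢ)².
  (2·δz)² = 0.317;  (δd)² = 0.123;  (δu)² = 73.2
δS = √(73.6) = 8.58

8.58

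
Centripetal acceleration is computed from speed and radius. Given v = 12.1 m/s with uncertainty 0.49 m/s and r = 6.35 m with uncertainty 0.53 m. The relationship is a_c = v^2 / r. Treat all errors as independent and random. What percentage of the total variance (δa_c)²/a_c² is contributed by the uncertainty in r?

(δa_c/a_c)² = (2·δv/v)² + (-1·δr/r)²
  v term: (2×0.0405)² = 0.00656
  r term: (-1×0.0835)² = 0.00697
Total = 0.0135. Share from r = 0.00697/0.0135 = 0.515.

51.5%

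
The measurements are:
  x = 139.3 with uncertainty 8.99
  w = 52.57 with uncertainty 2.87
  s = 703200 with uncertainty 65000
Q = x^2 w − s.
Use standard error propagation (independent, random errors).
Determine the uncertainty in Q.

1.57e+05

Let p = x^2·w = 1.02e+06. δp/p = √((2·δx/x)² + (1·δw/w)²) = √(0.0167 + 0.00298) = 0.140, so δp = 1.43e+05.
Q = p − s: δQ = √(δp² + δs²) = √(2.04e+10 + 4.22e+09) = 1.57e+05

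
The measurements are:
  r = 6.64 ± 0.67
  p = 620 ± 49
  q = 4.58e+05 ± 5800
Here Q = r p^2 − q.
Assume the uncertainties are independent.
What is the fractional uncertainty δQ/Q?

Let w = r·p^2 = 2.55e+06. δw/w = √((1·δr/r)² + (2·δp/p)²) = √(0.0102 + 0.0250) = 0.188, so δw = 4.79e+05.
Q = w − q: δQ = √(δw² + δq²) = √(2.29e+11 + 3.36e+07) = 4.79e+05
Q = 2.09e+06, so δQ/Q = 4.79e+05/2.09e+06 = 0.229.

0.229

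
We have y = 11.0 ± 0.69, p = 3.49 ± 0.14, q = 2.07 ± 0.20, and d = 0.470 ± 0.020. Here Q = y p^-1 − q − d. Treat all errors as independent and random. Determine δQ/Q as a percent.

50.5%

Let w = y·p^-1 = 3.15. δw/w = √((1·δy/y)² + (-1·δp/p)²) = √(0.00393 + 0.00161) = 0.0745, so δw = 0.235.
Q = w − q − d: δQ = √(δw² + δq² + δd²) = √(0.0551 + 0.0400 + 0.000400) = 0.309
Q = 0.612, so δQ/Q = 0.309/0.612 = 0.505.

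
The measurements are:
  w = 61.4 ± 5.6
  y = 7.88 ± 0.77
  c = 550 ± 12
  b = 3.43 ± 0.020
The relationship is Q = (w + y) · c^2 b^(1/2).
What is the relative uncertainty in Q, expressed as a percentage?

9.26%

Let u = w + y = 69.3. δu = √(δw² + δy²) = √(31.4 + 0.593) = 5.65, so δu/u = 0.0816.
Q is then a monomial in u, c, b:
δQ/Q = √((δu/u)² + (2·δc/c)² + (½·δb/b)²) = √(0.00666 + 0.00190 + 8.5e-06) = 0.0926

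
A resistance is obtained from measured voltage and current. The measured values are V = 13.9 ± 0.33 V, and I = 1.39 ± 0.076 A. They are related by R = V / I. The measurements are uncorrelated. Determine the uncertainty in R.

Each factor contributes (exponent × relative error)² to (δR/R)²:
  (1·δV/V)² = (1×0.0237)² = 0.000564;  (-1·δI/I)² = (-1×0.0547)² = 0.00299
δR/R = √(0.00355) = 0.0596
R = 10.0 Ω, so δR = 0.0596 × 10.0 = 0.596 Ω.

0.596 Ω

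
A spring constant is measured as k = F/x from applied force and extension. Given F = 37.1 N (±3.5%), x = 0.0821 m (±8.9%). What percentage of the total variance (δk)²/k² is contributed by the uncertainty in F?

(δk/k)² = (1·δF/F)² + (-1·δx/x)²
  F term: (1×0.0350)² = 0.00123
  x term: (-1×0.0890)² = 0.00792
Total = 0.00915. Share from F = 0.00123/0.00915 = 0.134.

13.4%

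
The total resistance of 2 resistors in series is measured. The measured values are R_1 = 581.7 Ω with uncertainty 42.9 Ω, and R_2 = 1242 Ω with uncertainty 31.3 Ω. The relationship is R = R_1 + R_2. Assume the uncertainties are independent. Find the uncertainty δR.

53.1 Ω

For a sum/difference, combine absolute errors in quadrature:
  (δR_1)² = 1840;  (δR_2)² = 980
δR = √(2820) = 53.1 Ω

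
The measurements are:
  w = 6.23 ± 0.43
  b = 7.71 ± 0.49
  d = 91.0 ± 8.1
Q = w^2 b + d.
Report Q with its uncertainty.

Let p = w^2·b = 299. δp/p = √((2·δw/w)² + (1·δb/b)²) = √(0.0191 + 0.00404) = 0.152, so δp = 45.5.
Q = p + d: δQ = √(δp² + δd²) = √(2070 + 65.6) = 46.2
Q = 390.

390 ± 46.2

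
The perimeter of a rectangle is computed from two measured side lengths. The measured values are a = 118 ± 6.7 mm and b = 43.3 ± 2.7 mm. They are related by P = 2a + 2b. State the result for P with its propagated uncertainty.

323 ± 14.4 mm

Sums and differences: (δP)² = Σ (cᵢ δxᵢ)².
  (2·δa)² = 180;  (2·δb)² = 29.2
δP = √(209) = 14.4 mm
P = 323 mm.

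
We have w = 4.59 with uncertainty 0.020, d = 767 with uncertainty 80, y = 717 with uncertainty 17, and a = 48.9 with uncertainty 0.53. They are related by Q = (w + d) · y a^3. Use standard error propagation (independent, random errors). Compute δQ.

7.19e+09

Let u = w + d = 772. δu = √(δw² + δd²) = √(0.000400 + 6400) = 80.0, so δu/u = 0.104.
Q is then a monomial in u, y, a:
δQ/Q = √((δu/u)² + (1·δy/y)² + (3·δa/a)²) = √(0.0107 + 0.000562 + 0.00106) = 0.111
Q = 6.47e+10, so δQ = 0.111 × 6.47e+10 = 7.19e+09.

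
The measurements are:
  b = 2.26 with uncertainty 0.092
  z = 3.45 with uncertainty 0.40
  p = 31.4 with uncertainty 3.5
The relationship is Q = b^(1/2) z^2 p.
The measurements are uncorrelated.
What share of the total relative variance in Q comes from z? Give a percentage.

(δQ/Q)² = (½·δb/b)² + (2·δz/z)² + (1·δp/p)²
  b term: (0.5×0.0407)² = 0.000414
  z term: (2×0.116)² = 0.0538
  p term: (1×0.111)² = 0.0124
Total = 0.0666. Share from z = 0.0538/0.0666 = 0.807.

80.7%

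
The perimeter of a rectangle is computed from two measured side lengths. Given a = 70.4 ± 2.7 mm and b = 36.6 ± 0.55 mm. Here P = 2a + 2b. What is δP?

5.51 mm

Absolute uncertainties add in quadrature for a linear combination:
  (2·δa)² = 29.2;  (2·δb)² = 1.21
δP = √(30.4) = 5.51 mm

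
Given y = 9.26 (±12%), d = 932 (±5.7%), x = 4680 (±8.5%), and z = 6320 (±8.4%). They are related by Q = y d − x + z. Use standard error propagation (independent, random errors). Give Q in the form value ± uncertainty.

10300 ± 1320

Let p = y·d = 8630. δp/p = √((1·δy/y)² + (1·δd/d)²) = √(0.0144 + 0.00325) = 0.133, so δp = 1150.
Q = p − x + z: δQ = √(δp² + δx² + δz²) = √(1.31e+06 + 1.58e+05 + 2.82e+05) = 1320
Q = 10300.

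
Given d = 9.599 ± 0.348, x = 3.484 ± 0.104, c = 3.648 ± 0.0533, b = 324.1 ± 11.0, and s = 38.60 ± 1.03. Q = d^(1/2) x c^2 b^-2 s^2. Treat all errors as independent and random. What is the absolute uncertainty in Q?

Q is a product of powers, so relative uncertainties combine in quadrature:
  (½·δd/d)² = (0.5×0.0363)² = 0.000329;  (1·δx/x)² = (1×0.0299)² = 0.000891;  (2·δc/c)² = (2×0.0146)² = 0.000854;  (-2·δb/b)² = (-2×0.0339)² = 0.00461;  (2·δs/s)² = (2×0.0267)² = 0.00285
δQ/Q = √(0.00953) = 0.0976
Q = 2.038, so δQ = 0.0976 × 2.038 = 0.199.

0.199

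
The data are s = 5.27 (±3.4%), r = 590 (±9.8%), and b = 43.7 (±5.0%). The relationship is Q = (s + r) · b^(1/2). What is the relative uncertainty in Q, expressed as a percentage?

Let u = s + r = 595. δu = √(δs² + δr²) = √(0.0321 + 3340) = 57.8, so δu/u = 0.0971.
Q is then a monomial in u, b:
δQ/Q = √((δu/u)² + (½·δb/b)²) = √(0.00943 + 0.000625) = 0.100

10.0%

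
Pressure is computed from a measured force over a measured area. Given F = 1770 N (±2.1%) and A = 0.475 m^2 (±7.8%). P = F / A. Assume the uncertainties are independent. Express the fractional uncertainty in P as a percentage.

Since P is a product/quotient, work with relative uncertainties:
  (1·δF/F)² = (1×0.0210)² = 0.000441;  (-1·δA/A)² = (-1×0.0780)² = 0.00608
δP/P = √(0.00653) = 0.0808

8.08%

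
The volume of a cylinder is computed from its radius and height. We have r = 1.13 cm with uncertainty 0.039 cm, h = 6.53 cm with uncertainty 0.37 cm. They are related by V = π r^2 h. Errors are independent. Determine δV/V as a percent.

8.93%

Each factor contributes (exponent × relative error)² to (δV/V)²:
  (2·δr/r)² = (2×0.0345)² = 0.00476;  (1·δh/h)² = (1×0.0567)² = 0.00321
δV/V = √(0.00798) = 0.0893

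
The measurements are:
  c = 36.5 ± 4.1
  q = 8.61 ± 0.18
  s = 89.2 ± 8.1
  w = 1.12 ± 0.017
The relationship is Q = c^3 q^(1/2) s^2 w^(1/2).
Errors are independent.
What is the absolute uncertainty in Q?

Since Q is a product/quotient, work with relative uncertainties:
  (3·δc/c)² = (3×0.112)² = 0.114;  (½·δq/q)² = (0.5×0.0209)² = 0.000109;  (2·δs/s)² = (2×0.0908)² = 0.0330;  (½·δw/w)² = (0.5×0.0152)² = 5.76e-05
δQ/Q = √(0.147) = 0.383
Q = 1.2e+09, so δQ = 0.383 × 1.2e+09 = 4.6e+08.

4.6e+08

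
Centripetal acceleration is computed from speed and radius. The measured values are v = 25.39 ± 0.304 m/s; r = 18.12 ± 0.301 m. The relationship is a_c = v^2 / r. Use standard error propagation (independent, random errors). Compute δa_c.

Each factor contributes (exponent × relative error)² to (δa_c/a_c)²:
  (2·δv/v)² = (2×0.0120)² = 0.000573;  (-1·δr/r)² = (-1×0.0166)² = 0.000276
δa_c/a_c = √(0.000849) = 0.0291
a_c = 35.58 m/s^2, so δa_c = 0.0291 × 35.58 = 1.04 m/s^2.

1.04 m/s^2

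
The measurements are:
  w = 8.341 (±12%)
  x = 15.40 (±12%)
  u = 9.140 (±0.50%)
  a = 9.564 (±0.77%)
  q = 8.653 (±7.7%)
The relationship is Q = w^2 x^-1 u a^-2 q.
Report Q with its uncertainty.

Since Q is a product/quotient, work with relative uncertainties:
  (2·δw/w)² = (2×0.120)² = 0.0576;  (-1·δx/x)² = (-1×0.120)² = 0.0144;  (1·δu/u)² = (1×0.00500)² = 2.5e-05;  (-2·δa/a)² = (-2×0.00770)² = 0.000237;  (1·δq/q)² = (1×0.0770)² = 0.00593
δQ/Q = √(0.0782) = 0.280
Q = 3.906, so δQ = 0.280 × 3.906 = 1.09.

3.906 ± 1.09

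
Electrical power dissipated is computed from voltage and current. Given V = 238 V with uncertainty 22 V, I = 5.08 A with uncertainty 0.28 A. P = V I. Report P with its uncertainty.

1210 ± 130 W

For a monomial P ∝ V, I, fractional errors add in quadrature:
  (1·δV/V)² = (1×0.0924)² = 0.00854;  (1·δI/I)² = (1×0.0551)² = 0.00304
δP/P = √(0.0116) = 0.108
P = 1210 W, so δP = 0.108 × 1210 = 130 W.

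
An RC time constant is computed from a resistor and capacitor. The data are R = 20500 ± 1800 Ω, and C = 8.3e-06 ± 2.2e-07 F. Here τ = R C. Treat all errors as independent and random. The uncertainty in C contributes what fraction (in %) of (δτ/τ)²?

8.35%

(δτ/τ)² = (1·δR/R)² + (1·δC/C)²
  R term: (1×0.0878)² = 0.00771
  C term: (1×0.0265)² = 0.000703
Total = 0.00841. Share from C = 0.000703/0.00841 = 0.0835.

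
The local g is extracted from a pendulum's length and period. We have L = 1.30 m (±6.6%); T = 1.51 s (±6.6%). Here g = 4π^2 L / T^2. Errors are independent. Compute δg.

3.32 m/s^2

g is a product of powers, so relative uncertainties combine in quadrature:
  (1·δL/L)² = (1×0.0660)² = 0.00436;  (-2·δT/T)² = (-2×0.0660)² = 0.0174
δg/g = √(0.0218) = 0.148
g = 22.5 m/s^2, so δg = 0.148 × 22.5 = 3.32 m/s^2.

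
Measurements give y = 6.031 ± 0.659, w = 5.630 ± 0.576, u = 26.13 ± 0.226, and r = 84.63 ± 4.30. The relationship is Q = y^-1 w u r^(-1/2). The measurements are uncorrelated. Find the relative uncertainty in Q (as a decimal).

0.152

Q is a product of powers, so relative uncertainties combine in quadrature:
  (-1·δy/y)² = (-1×0.109)² = 0.0119;  (1·δw/w)² = (1×0.102)² = 0.0105;  (1·δu/u)² = (1×0.00865)² = 7.48e-05;  (−½·δr/r)² = (-0.5×0.0508)² = 0.000645
δQ/Q = √(0.0231) = 0.152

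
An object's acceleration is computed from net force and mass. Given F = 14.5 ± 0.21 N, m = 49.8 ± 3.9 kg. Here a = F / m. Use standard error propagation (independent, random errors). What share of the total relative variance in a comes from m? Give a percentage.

(δa/a)² = (1·δF/F)² + (-1·δm/m)²
  F term: (1×0.0145)² = 0.000210
  m term: (-1×0.0783)² = 0.00613
Total = 0.00634. Share from m = 0.00613/0.00634 = 0.967.

96.7%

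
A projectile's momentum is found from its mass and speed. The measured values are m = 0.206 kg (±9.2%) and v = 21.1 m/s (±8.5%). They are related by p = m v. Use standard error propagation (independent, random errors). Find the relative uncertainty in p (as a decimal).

0.125

Since p is a product/quotient, work with relative uncertainties:
  (1·δm/m)² = (1×0.0920)² = 0.00846;  (1·δv/v)² = (1×0.0850)² = 0.00723
δp/p = √(0.0157) = 0.125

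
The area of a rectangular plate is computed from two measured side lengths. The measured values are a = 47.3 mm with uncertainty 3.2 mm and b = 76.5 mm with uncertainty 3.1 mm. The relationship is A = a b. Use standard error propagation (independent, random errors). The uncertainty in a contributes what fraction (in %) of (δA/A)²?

(δA/A)² = (1·δa/a)² + (1·δb/b)²
  a term: (1×0.0677)² = 0.00458
  b term: (1×0.0405)² = 0.00164
Total = 0.00622. Share from a = 0.00458/0.00622 = 0.736.

73.6%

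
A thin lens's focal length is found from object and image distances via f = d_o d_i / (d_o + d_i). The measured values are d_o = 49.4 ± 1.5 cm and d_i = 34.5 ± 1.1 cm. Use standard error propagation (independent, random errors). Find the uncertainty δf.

∂f/∂d_o = (d_i/(d_o+d_i))² = 0.169;  ∂f/∂d_i = (d_o/(d_o+d_i))² = 0.347
δf = √((∂f/∂d_o · δd_o)² + (∂f/∂d_i · δd_i)²) = √(0.0643 + 0.145) = 0.458 cm

0.458 cm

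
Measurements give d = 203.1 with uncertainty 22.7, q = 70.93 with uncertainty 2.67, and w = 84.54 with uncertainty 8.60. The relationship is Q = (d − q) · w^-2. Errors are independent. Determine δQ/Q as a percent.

26.7%

Let u = d − q = 132.2. δu = √(δd² + δq²) = √(515 + 7.13) = 22.9, so δu/u = 0.173.
Q is then a monomial in u, w:
δQ/Q = √((δu/u)² + (-2·δw/w)²) = √(0.0299 + 0.0414) = 0.267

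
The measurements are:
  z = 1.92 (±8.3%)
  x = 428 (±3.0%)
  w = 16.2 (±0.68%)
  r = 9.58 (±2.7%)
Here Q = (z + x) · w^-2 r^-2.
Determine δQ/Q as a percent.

6.32%

Let u = z + x = 430. δu = √(δz² + δx²) = √(0.0254 + 165) = 12.8, so δu/u = 0.0299.
Q is then a monomial in u, w, r:
δQ/Q = √((δu/u)² + (-2·δw/w)² + (-2·δr/r)²) = √(0.000892 + 0.000185 + 0.00292) = 0.0632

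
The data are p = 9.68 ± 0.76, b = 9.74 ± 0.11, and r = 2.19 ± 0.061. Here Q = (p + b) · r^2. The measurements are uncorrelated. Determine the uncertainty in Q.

6.36

Let u = p + b = 19.4. δu = √(δp² + δb²) = √(0.578 + 0.0121) = 0.768, so δu/u = 0.0395.
Q is then a monomial in u, r:
δQ/Q = √((δu/u)² + (2·δr/r)²) = √(0.00156 + 0.00310) = 0.0683
Q = 93.1, so δQ = 0.0683 × 93.1 = 6.36.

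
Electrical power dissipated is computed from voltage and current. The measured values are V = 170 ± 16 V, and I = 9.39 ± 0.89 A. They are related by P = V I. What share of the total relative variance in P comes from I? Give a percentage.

50.4%

(δP/P)² = (1·δV/V)² + (1·δI/I)²
  V term: (1×0.0941)² = 0.00886
  I term: (1×0.0948)² = 0.00898
Total = 0.0178. Share from I = 0.00898/0.0178 = 0.504.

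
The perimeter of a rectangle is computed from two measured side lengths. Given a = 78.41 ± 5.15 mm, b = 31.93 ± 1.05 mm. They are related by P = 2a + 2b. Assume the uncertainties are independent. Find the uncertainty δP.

Absolute uncertainties add in quadrature for a linear combination:
  (2·δa)² = 106;  (2·δb)² = 4.41
δP = √(111) = 10.5 mm

10.5 mm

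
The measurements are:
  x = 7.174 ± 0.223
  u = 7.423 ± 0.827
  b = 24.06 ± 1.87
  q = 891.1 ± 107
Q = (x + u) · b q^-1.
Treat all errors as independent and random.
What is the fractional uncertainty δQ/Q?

0.155

Let w = x + u = 14.60. δw = √(δx² + δu²) = √(0.0497 + 0.684) = 0.857, so δw/w = 0.0587.
Q is then a monomial in w, b, q:
δQ/Q = √((δw/w)² + (1·δb/b)² + (-1·δq/q)²) = √(0.00344 + 0.00604 + 0.0144) = 0.155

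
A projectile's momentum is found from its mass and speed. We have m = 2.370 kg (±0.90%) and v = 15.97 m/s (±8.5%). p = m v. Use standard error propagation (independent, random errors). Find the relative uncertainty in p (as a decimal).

0.0855

Products/powers → add relative errors in quadrature, weighted by exponent:
  (1·δm/m)² = (1×0.00900)² = 8.1e-05;  (1·δv/v)² = (1×0.0850)² = 0.00723
δp/p = √(0.00731) = 0.0855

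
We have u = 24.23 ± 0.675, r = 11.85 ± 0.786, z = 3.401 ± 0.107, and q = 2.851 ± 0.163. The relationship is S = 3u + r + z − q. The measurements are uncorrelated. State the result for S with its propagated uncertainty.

85.09 ± 2.18

Absolute uncertainties add in quadrature for a linear combination:
  (3·δu)² = 4.10;  (δr)² = 0.618;  (δz)² = 0.0114;  (δq)² = 0.0266
δS = √(4.76) = 2.18
S = 85.09.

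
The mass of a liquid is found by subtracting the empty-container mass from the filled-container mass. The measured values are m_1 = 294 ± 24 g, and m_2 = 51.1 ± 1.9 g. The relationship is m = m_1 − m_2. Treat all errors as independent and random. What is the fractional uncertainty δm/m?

0.0991

m is a linear combination, so absolute uncertainties add in quadrature:
  (δm_1)² = 576;  (δm_2)² = 3.61
δm = √(580) = 24.1 g
m = 243 g, so δm/m = 24.1/243 = 0.0991.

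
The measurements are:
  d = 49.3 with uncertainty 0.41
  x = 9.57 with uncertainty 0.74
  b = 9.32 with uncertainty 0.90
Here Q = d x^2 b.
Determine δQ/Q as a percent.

Since Q is a product/quotient, work with relative uncertainties:
  (1·δd/d)² = (1×0.00832)² = 6.92e-05;  (2·δx/x)² = (2×0.0773)² = 0.0239;  (1·δb/b)² = (1×0.0966)² = 0.00933
δQ/Q = √(0.0333) = 0.183

18.3%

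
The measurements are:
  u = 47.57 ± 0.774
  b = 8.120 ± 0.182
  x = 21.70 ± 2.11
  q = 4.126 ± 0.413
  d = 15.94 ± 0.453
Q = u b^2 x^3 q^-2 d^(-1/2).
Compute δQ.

Q is a product of powers, so relative uncertainties combine in quadrature:
  (1·δu/u)² = (1×0.0163)² = 0.000265;  (2·δb/b)² = (2×0.0224)² = 0.00201;  (3·δx/x)² = (3×0.0972)² = 0.0851;  (-2·δq/q)² = (-2×0.100)² = 0.0401;  (−½·δd/d)² = (-0.5×0.0284)² = 0.000202
δQ/Q = √(0.128) = 0.357
Q = 471500, so δQ = 0.357 × 471500 = 1.68e+05.

1.68e+05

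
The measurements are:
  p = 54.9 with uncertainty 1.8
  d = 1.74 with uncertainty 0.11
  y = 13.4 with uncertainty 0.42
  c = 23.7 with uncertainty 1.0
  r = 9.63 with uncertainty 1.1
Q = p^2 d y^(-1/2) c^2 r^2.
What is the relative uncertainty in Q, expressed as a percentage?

26.0%

Since Q is a product/quotient, work with relative uncertainties:
  (2·δp/p)² = (2×0.0328)² = 0.00430;  (1·δd/d)² = (1×0.0632)² = 0.00400;  (−½·δy/y)² = (-0.5×0.0313)² = 0.000246;  (2·δc/c)² = (2×0.0422)² = 0.00712;  (2·δr/r)² = (2×0.114)² = 0.0522
δQ/Q = √(0.0679) = 0.260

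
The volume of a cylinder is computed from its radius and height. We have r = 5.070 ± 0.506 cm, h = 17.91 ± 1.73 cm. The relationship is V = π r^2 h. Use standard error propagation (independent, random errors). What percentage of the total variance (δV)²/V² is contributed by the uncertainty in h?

(δV/V)² = (2·δr/r)² + (1·δh/h)²
  r term: (2×0.0998)² = 0.0398
  h term: (1×0.0966)² = 0.00933
Total = 0.0492. Share from h = 0.00933/0.0492 = 0.190.

19.0%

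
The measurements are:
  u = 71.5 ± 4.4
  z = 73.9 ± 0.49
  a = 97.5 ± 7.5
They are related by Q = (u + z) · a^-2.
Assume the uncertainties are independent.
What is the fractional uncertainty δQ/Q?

Let w = u + z = 145. δw = √(δu² + δz²) = √(19.4 + 0.240) = 4.43, so δw/w = 0.0304.
Q is then a monomial in w, a:
δQ/Q = √((δw/w)² + (-2·δa/a)²) = √(0.000927 + 0.0237) = 0.157

0.157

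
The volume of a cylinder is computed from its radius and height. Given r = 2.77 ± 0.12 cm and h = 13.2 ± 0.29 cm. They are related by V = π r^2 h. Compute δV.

V is a product of powers, so relative uncertainties combine in quadrature:
  (2·δr/r)² = (2×0.0433)² = 0.00751;  (1·δh/h)² = (1×0.0220)² = 0.000483
δV/V = √(0.00799) = 0.0894
V = 318 cm^3, so δV = 0.0894 × 318 = 28.4 cm^3.

28.4 cm^3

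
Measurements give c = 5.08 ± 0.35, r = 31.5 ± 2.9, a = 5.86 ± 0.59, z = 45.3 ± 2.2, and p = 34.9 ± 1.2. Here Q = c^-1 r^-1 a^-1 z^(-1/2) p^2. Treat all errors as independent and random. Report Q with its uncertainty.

0.193 ± 0.0327

Products/powers → add relative errors in quadrature, weighted by exponent:
  (-1·δc/c)² = (-1×0.0689)² = 0.00475;  (-1·δr/r)² = (-1×0.0921)² = 0.00848;  (-1·δa/a)² = (-1×0.101)² = 0.0101;  (−½·δz/z)² = (-0.5×0.0486)² = 0.000590;  (2·δp/p)² = (2×0.0344)² = 0.00473
δQ/Q = √(0.0287) = 0.169
Q = 0.193, so δQ = 0.169 × 0.193 = 0.0327.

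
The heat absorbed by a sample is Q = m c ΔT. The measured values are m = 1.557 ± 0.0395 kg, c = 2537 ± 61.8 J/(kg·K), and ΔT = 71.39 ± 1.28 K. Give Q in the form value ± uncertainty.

282000 ± 11100 J

Products/powers → add relative errors in quadrature, weighted by exponent:
  (1·δm/m)² = (1×0.0254)² = 0.000644;  (1·δc/c)² = (1×0.0244)² = 0.000593;  (1·δΔT/ΔT)² = (1×0.0179)² = 0.000321
δQ/Q = √(0.00156) = 0.0395
Q = 282000 J, so δQ = 0.0395 × 282000 = 11100 J.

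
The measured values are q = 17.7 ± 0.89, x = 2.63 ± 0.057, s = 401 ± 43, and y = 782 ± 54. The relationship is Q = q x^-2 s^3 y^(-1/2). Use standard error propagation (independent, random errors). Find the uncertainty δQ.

Relative error in a monomial: (δQ/Q)² = Σ (nᵢ · δxᵢ/xᵢ)².
  (1·δq/q)² = (1×0.0503)² = 0.00253;  (-2·δx/x)² = (-2×0.0217)² = 0.00188;  (3·δs/s)² = (3×0.107)² = 0.103;  (−½·δy/y)² = (-0.5×0.0691)² = 0.00119
δQ/Q = √(0.109) = 0.330
Q = 5.9e+06, so δQ = 0.330 × 5.9e+06 = 1.95e+06.

1.95e+06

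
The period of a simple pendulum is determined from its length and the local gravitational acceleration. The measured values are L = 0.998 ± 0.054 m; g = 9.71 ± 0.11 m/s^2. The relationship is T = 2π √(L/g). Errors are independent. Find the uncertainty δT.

Since T is a product/quotient, work with relative uncertainties:
  (½·δL/L)² = (0.5×0.0541)² = 0.000732;  (−½·δg/g)² = (-0.5×0.0113)² = 3.21e-05
δT/T = √(0.000764) = 0.0276
T = 2.01 s, so δT = 0.0276 × 2.01 = 0.0557 s.

0.0557 s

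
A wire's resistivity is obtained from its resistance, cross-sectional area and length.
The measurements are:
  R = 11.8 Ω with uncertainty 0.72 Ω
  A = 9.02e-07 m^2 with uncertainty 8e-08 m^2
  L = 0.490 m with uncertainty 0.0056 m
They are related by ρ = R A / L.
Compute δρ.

2.35e-06 Ω·m

For a monomial ρ ∝ R, A, L^-1, fractional errors add in quadrature:
  (1·δR/R)² = (1×0.0610)² = 0.00372;  (1·δA/A)² = (1×0.0887)² = 0.00787;  (-1·δL/L)² = (-1×0.0114)² = 0.000131
δρ/ρ = √(0.0117) = 0.108
ρ = 2.17e-05 Ω·m, so δρ = 0.108 × 2.17e-05 = 2.35e-06 Ω·m.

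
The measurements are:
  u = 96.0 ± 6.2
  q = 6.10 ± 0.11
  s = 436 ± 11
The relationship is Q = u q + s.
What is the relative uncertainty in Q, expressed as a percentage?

Let p = u·q = 586. δp/p = √((1·δu/u)² + (1·δq/q)²) = √(0.00417 + 0.000325) = 0.0671, so δp = 39.3.
Q = p + s: δQ = √(δp² + δs²) = √(1540 + 121) = 40.8
Q = 1020, so δQ/Q = 40.8/1020 = 0.0399.

3.99%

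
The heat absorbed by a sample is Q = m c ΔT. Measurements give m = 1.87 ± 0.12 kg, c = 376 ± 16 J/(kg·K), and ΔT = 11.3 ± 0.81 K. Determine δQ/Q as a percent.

Products/powers → add relative errors in quadrature, weighted by exponent:
  (1·δm/m)² = (1×0.0642)² = 0.00412;  (1·δc/c)² = (1×0.0426)² = 0.00181;  (1·δΔT/ΔT)² = (1×0.0717)² = 0.00514
δQ/Q = √(0.0111) = 0.105

10.5%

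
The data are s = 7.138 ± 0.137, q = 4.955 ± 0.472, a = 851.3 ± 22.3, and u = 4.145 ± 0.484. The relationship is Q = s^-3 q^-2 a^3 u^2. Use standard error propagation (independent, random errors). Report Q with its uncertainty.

(1.187 ± 0.376) × 10^6

Products/powers → add relative errors in quadrature, weighted by exponent:
  (-3·δs/s)² = (-3×0.0192)² = 0.00332;  (-2·δq/q)² = (-2×0.0953)² = 0.0363;  (3·δa/a)² = (3×0.0262)² = 0.00618;  (2·δu/u)² = (2×0.117)² = 0.0545
δQ/Q = √(0.100) = 0.317
Q = 1.187e+06, so δQ = 0.317 × 1.187e+06 = 3.76e+05.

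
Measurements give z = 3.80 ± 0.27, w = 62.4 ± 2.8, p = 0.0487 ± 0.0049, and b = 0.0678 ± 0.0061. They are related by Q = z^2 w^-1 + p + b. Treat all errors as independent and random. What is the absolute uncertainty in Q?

0.0354

Let h = z^2·w^-1 = 0.231. δh/h = √((2·δz/z)² + (-1·δw/w)²) = √(0.0202 + 0.00201) = 0.149, so δh = 0.0345.
Q = h + p + b: δQ = √(δh² + δp² + δb²) = √(0.00119 + 2.4e-05 + 3.72e-05) = 0.0354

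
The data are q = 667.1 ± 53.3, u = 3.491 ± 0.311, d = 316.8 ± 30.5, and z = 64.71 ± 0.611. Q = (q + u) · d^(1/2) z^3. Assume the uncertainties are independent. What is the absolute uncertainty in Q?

Let w = q + u = 670.6. δw = √(δq² + δu²) = √(2840 + 0.0967) = 53.3, so δw/w = 0.0795.
Q is then a monomial in w, d, z:
δQ/Q = √((δw/w)² + (½·δd/d)² + (3·δz/z)²) = √(0.00632 + 0.00232 + 0.000802) = 0.0971
Q = 3.234e+09, so δQ = 0.0971 × 3.234e+09 = 3.14e+08.

3.14e+08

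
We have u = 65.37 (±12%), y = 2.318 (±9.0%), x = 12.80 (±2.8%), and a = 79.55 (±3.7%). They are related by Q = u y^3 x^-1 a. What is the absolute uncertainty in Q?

1510

For a monomial Q ∝ u, y^3, x^-1, a, fractional errors add in quadrature:
  (1·δu/u)² = (1×0.120)² = 0.0144;  (3·δy/y)² = (3×0.0900)² = 0.0729;  (-1·δx/x)² = (-1×0.0280)² = 0.000784;  (1·δa/a)² = (1×0.0370)² = 0.00137
δQ/Q = √(0.0895) = 0.299
Q = 5060, so δQ = 0.299 × 5060 = 1510.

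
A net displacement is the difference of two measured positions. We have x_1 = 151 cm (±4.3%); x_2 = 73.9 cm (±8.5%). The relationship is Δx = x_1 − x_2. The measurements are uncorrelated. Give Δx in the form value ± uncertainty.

Δx is a linear combination, so absolute uncertainties add in quadrature:
  (δx_1)² = 42.2;  (δx_2)² = 39.5
δΔx = √(81.6) = 9.03 cm
Δx = 77.1 cm.

77.1 ± 9.03 cm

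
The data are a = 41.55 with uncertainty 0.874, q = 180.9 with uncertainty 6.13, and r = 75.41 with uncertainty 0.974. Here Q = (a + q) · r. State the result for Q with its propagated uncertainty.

Let u = a + q = 222.4. δu = √(δa² + δq²) = √(0.764 + 37.6) = 6.19, so δu/u = 0.0278.
Q is then a monomial in u, r:
δQ/Q = √((δu/u)² + (1·δr/r)²) = √(0.000775 + 0.000167) = 0.0307
Q = 16770, so δQ = 0.0307 × 16770 = 515.

16770 ± 515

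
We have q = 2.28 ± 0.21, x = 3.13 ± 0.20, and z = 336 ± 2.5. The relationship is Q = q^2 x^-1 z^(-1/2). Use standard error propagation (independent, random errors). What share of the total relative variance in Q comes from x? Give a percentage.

10.7%

(δQ/Q)² = (2·δq/q)² + (-1·δx/x)² + (−½·δz/z)²
  q term: (2×0.0921)² = 0.0339
  x term: (-1×0.0639)² = 0.00408
  z term: (-0.5×0.00744)² = 1.38e-05
Total = 0.0380. Share from x = 0.00408/0.0380 = 0.107.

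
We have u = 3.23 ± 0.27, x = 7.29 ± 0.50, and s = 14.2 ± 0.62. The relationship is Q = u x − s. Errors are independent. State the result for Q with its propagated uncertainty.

9.35 ± 2.62

Let p = u·x = 23.5. δp/p = √((1·δu/u)² + (1·δx/x)²) = √(0.00699 + 0.00470) = 0.108, so δp = 2.55.
Q = p − s: δQ = √(δp² + δs²) = √(6.48 + 0.384) = 2.62
Q = 9.35.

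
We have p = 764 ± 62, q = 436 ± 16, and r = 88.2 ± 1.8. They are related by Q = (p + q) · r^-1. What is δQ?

Let u = p + q = 1200. δu = √(δp² + δq²) = √(3840 + 256) = 64.0, so δu/u = 0.0534.
Q is then a monomial in u, r:
δQ/Q = √((δu/u)² + (-1·δr/r)²) = √(0.00285 + 0.000416) = 0.0571
Q = 13.6, so δQ = 0.0571 × 13.6 = 0.777.

0.777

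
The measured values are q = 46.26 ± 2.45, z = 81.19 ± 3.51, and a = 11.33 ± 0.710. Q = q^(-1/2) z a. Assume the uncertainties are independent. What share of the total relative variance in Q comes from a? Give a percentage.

60.4%

(δQ/Q)² = (−½·δq/q)² + (1·δz/z)² + (1·δa/a)²
  q term: (-0.5×0.0530)² = 0.000701
  z term: (1×0.0432)² = 0.00187
  a term: (1×0.0627)² = 0.00393
Total = 0.00650. Share from a = 0.00393/0.00650 = 0.604.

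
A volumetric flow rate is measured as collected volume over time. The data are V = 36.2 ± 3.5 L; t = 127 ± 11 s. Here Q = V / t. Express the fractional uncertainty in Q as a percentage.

13.0%

Each factor contributes (exponent × relative error)² to (δQ/Q)²:
  (1·δV/V)² = (1×0.0967)² = 0.00935;  (-1·δt/t)² = (-1×0.0866)² = 0.00750
δQ/Q = √(0.0169) = 0.130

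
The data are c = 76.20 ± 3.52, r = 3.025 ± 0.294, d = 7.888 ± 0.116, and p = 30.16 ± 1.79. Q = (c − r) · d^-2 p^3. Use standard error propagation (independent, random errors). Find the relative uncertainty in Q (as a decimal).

0.187

Let u = c − r = 73.17. δu = √(δc² + δr²) = √(12.4 + 0.0864) = 3.53, so δu/u = 0.0483.
Q is then a monomial in u, d, p:
δQ/Q = √((δu/u)² + (-2·δd/d)² + (3·δp/p)²) = √(0.00233 + 0.000865 + 0.0317) = 0.187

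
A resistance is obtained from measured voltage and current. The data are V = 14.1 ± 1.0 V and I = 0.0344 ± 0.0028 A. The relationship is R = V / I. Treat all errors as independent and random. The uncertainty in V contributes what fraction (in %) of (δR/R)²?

(δR/R)² = (1·δV/V)² + (-1·δI/I)²
  V term: (1×0.0709)² = 0.00503
  I term: (-1×0.0814)² = 0.00663
Total = 0.0117. Share from V = 0.00503/0.0117 = 0.432.

43.2%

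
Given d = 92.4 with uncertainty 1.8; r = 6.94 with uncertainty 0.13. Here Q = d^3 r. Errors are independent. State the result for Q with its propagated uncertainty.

(5.47 ± 0.336) × 10^6

Products/powers → add relative errors in quadrature, weighted by exponent:
  (3·δd/d)² = (3×0.0195)² = 0.00342;  (1·δr/r)² = (1×0.0187)² = 0.000351
δQ/Q = √(0.00377) = 0.0614
Q = 5.47e+06, so δQ = 0.0614 × 5.47e+06 = 3.36e+05.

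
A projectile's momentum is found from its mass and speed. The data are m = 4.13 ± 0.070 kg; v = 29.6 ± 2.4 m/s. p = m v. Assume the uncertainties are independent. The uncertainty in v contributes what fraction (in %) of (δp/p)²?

95.8%

(δp/p)² = (1·δm/m)² + (1·δv/v)²
  m term: (1×0.0169)² = 0.000287
  v term: (1×0.0811)² = 0.00657
Total = 0.00686. Share from v = 0.00657/0.00686 = 0.958.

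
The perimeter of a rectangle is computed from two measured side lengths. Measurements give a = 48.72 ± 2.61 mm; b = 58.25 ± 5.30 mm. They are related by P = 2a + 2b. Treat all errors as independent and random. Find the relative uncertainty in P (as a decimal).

0.0552

Each term contributes (cᵢ δxᵢ)² to (δP)²:
  (2·δa)² = 27.2;  (2·δb)² = 112
δP = √(140) = 11.8 mm
P = 213.9 mm, so δP/P = 11.8/213.9 = 0.0552.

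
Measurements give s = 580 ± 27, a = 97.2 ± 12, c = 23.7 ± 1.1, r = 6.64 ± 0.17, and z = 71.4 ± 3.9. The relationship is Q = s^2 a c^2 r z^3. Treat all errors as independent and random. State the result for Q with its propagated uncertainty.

(4.44 ± 1.09) × 10^16

Relative error in a monomial: (δQ/Q)² = Σ (nᵢ · δxᵢ/xᵢ)².
  (2·δs/s)² = (2×0.0466)² = 0.00867;  (1·δa/a)² = (1×0.123)² = 0.0152;  (2·δc/c)² = (2×0.0464)² = 0.00862;  (1·δr/r)² = (1×0.0256)² = 0.000655;  (3·δz/z)² = (3×0.0546)² = 0.0269
δQ/Q = √(0.0600) = 0.245
Q = 4.44e+16, so δQ = 0.245 × 4.44e+16 = 1.09e+16.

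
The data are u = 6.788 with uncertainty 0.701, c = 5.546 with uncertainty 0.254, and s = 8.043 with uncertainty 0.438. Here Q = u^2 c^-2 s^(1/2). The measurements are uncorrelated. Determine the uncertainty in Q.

0.967

Relative error in a monomial: (δQ/Q)² = Σ (nᵢ · δxᵢ/xᵢ)².
  (2·δu/u)² = (2×0.103)² = 0.0427;  (-2·δc/c)² = (-2×0.0458)² = 0.00839;  (½·δs/s)² = (0.5×0.0545)² = 0.000741
δQ/Q = √(0.0518) = 0.228
Q = 4.248, so δQ = 0.228 × 4.248 = 0.967.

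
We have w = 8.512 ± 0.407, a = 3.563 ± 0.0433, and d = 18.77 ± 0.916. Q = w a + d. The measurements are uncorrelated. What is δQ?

Let p = w·a = 30.33. δp/p = √((1·δw/w)² + (1·δa/a)²) = √(0.00229 + 0.000148) = 0.0493, so δp = 1.50.
Q = p + d: δQ = √(δp² + δd²) = √(2.24 + 0.839) = 1.75

1.75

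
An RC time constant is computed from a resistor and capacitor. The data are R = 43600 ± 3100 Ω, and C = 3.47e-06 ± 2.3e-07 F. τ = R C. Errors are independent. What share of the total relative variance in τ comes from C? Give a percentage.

(δτ/τ)² = (1·δR/R)² + (1·δC/C)²
  R term: (1×0.0711)² = 0.00506
  C term: (1×0.0663)² = 0.00439
Total = 0.00945. Share from C = 0.00439/0.00945 = 0.465.

46.5%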